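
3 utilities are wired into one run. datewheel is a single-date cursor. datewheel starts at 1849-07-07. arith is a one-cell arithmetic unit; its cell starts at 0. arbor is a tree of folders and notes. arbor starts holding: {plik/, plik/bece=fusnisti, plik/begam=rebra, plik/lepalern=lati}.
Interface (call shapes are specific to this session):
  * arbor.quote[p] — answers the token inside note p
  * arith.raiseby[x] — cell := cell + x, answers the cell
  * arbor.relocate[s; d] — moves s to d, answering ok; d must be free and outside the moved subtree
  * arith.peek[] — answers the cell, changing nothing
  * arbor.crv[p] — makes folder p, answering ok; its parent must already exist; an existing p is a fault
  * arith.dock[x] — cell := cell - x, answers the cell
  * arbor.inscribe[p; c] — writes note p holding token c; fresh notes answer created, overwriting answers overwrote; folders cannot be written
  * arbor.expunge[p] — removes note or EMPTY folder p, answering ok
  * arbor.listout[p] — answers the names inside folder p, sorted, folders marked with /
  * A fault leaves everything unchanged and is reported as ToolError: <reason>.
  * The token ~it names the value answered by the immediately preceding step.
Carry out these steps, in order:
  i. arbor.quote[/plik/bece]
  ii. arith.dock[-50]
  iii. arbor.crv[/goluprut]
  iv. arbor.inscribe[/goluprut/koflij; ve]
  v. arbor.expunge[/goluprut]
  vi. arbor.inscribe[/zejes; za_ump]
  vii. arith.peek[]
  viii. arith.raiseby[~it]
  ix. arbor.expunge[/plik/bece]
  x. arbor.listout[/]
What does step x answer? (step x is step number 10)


! arbor.quote(/plik/bece) -> fusnisti
! arith.dock(-50) -> 50
! arbor.crv(/goluprut) -> ok
! arbor.inscribe(/goluprut/koflij, ve) -> created
! arbor.expunge(/goluprut) -> ToolError: not empty
! arbor.inscribe(/zejes, za_ump) -> created
! arith.peek() -> 50
! arith.raiseby(~it) -> 100
! arbor.expunge(/plik/bece) -> ok
! arbor.listout(/) -> [goluprut/, plik/, zejes]

Answer: [goluprut/, plik/, zejes]


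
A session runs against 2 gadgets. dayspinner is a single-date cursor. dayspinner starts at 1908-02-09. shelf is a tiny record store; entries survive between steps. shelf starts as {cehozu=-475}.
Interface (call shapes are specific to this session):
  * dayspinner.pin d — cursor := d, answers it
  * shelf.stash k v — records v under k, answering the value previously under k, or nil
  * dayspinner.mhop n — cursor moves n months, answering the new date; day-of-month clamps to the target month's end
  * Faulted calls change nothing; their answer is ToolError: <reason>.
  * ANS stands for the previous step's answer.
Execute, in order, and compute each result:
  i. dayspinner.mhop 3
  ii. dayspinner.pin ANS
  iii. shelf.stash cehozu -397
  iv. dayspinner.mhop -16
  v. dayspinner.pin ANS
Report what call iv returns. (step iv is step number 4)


>> dayspinner.mhop(n='3')
<< 1908-05-09
>> dayspinner.pin(d='ANS')
<< 1908-05-09
>> shelf.stash(k='cehozu', v='-397')
<< -475
>> dayspinner.mhop(n='-16')
<< 1907-01-09
>> dayspinner.pin(d='ANS')
<< 1907-01-09

Answer: 1907-01-09


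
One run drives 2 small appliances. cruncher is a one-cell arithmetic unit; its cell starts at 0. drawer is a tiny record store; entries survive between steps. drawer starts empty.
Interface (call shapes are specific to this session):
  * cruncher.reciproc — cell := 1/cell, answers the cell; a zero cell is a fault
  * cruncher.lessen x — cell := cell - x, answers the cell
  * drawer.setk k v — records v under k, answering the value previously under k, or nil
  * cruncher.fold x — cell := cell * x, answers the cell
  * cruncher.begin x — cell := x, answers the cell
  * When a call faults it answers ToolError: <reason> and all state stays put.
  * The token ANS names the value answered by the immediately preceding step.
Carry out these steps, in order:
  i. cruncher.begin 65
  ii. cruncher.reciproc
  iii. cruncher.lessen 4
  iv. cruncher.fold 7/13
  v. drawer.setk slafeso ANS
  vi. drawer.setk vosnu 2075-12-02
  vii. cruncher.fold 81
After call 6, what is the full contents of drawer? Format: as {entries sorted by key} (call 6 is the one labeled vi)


Answer: {slafeso=-1813/845, vosnu=2075-12-02}

Derivation:
Next I call begin with x=65: 65.
Now I run reciproc(): 1/65.
Now I run lessen with x=4, and observe -259/65.
I run fold with x=7/13, and see -1813/845.
Calling setk with k=slafeso, v=ANS, and get nil.
I call setk with k=vosnu, v=2075-12-02, and see nil.
Next I call fold with x=81, → -146853/845.


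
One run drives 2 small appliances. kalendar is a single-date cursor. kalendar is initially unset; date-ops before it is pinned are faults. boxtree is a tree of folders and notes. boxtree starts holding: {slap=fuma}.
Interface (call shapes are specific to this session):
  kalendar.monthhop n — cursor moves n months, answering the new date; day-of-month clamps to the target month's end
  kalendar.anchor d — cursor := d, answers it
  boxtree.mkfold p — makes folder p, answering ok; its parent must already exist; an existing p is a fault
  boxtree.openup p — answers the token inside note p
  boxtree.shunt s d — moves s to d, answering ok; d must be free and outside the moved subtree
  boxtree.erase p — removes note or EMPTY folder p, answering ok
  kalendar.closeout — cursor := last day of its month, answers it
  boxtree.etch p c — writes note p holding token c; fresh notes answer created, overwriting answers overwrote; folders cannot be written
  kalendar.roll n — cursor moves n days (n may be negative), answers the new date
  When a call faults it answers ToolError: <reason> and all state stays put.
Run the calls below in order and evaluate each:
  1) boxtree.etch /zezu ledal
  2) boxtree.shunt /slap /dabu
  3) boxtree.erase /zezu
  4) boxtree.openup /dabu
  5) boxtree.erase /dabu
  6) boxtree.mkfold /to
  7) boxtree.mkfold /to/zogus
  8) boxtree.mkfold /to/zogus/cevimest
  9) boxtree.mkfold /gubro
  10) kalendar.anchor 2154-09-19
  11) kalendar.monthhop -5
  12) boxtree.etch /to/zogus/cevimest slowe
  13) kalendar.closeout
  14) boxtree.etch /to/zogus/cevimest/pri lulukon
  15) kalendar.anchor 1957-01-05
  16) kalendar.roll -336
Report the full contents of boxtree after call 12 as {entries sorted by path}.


Answer: {gubro/, to/, to/zogus/, to/zogus/cevimest/}

Derivation:
CALL boxtree.etch[p='/zezu'; c='ledal']
RET  created
CALL boxtree.shunt[s='/slap'; d='/dabu']
RET  ok
CALL boxtree.erase[p='/zezu']
RET  ok
CALL boxtree.openup[p='/dabu']
RET  fuma
CALL boxtree.erase[p='/dabu']
RET  ok
CALL boxtree.mkfold[p='/to']
RET  ok
CALL boxtree.mkfold[p='/to/zogus']
RET  ok
CALL boxtree.mkfold[p='/to/zogus/cevimest']
RET  ok
CALL boxtree.mkfold[p='/gubro']
RET  ok
CALL kalendar.anchor[d='2154-09-19']
RET  2154-09-19
CALL kalendar.monthhop[n='-5']
RET  2154-04-19
CALL boxtree.etch[p='/to/zogus/cevimest'; c='slowe']
RET  ToolError: is a directory
CALL kalendar.closeout[]
RET  2154-04-30
CALL boxtree.etch[p='/to/zogus/cevimest/pri'; c='lulukon']
RET  created
CALL kalendar.anchor[d='1957-01-05']
RET  1957-01-05
CALL kalendar.roll[n='-336']
RET  1956-02-04


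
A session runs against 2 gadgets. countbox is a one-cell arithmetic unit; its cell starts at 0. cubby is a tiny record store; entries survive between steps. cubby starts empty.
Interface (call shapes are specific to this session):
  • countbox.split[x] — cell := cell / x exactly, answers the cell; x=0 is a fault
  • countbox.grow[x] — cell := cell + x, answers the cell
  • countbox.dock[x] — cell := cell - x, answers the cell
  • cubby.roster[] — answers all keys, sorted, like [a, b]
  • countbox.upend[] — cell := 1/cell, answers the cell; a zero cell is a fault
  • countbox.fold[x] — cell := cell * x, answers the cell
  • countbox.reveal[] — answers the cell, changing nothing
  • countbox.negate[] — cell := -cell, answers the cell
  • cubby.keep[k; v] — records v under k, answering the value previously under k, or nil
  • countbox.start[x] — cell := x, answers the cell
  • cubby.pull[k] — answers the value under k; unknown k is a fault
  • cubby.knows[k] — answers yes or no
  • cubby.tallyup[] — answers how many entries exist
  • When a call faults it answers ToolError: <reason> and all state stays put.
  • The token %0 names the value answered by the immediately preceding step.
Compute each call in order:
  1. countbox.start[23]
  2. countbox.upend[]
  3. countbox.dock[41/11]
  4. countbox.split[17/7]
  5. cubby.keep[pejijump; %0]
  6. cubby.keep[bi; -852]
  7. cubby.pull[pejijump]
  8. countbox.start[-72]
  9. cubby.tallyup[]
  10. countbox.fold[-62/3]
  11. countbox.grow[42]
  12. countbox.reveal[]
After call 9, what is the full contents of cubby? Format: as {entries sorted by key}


Answer: {bi=-852, pejijump=-6524/4301}

Derivation:
I use countbox.start using 23, and observe 23.
I try countbox.upend(), and observe 1/23.
Using countbox.dock using 41/11, — result: -932/253.
I invoke countbox.split using 17/7, and observe -6524/4301.
I invoke cubby.keep using pejijump, %0, yielding nil.
I use cubby.keep using bi, -852, yielding nil.
Next I call cubby.pull using pejijump, → -6524/4301.
Now I run countbox.start using -72, yielding -72.
I try cubby.tallyup(), — result: 2.
Using countbox.fold using -62/3, and get 1488.
Next I call countbox.grow using 42, yielding 1530.
Now I run countbox.reveal, → 1530.


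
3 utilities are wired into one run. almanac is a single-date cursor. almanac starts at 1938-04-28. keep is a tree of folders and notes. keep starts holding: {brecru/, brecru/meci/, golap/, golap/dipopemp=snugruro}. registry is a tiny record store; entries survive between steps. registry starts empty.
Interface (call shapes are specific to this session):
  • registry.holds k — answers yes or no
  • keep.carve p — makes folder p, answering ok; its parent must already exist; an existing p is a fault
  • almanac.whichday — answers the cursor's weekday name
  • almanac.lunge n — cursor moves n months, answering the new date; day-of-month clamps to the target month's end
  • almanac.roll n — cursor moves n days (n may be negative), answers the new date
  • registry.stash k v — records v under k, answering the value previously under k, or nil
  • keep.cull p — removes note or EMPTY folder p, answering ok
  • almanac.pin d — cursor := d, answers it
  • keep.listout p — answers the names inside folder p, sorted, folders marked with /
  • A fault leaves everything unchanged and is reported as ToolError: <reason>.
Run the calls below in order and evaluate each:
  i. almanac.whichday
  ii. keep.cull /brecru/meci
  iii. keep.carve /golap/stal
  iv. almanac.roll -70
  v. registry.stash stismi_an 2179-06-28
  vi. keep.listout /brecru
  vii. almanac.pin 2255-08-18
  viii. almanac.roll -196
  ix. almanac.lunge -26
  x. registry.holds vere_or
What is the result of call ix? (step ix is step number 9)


Answer: 2252-12-03

Derivation:
I invoke almanac.whichday: Thursday.
I invoke keep.cull using p→/brecru/meci: ok.
Using keep.carve using p→/golap/stal, and get ok.
Next I call almanac.roll using n→-70, — result: 1938-02-17.
Calling registry.stash using k→stismi_an, v→2179-06-28, and see nil.
Then keep.listout using p→/brecru, yielding [].
I use almanac.pin using d→2255-08-18, and see 2255-08-18.
Calling almanac.roll using n→-196, and get 2255-02-03.
I call almanac.lunge using n→-26, and get 2252-12-03.
Now I run registry.holds using k→vere_or, → no.


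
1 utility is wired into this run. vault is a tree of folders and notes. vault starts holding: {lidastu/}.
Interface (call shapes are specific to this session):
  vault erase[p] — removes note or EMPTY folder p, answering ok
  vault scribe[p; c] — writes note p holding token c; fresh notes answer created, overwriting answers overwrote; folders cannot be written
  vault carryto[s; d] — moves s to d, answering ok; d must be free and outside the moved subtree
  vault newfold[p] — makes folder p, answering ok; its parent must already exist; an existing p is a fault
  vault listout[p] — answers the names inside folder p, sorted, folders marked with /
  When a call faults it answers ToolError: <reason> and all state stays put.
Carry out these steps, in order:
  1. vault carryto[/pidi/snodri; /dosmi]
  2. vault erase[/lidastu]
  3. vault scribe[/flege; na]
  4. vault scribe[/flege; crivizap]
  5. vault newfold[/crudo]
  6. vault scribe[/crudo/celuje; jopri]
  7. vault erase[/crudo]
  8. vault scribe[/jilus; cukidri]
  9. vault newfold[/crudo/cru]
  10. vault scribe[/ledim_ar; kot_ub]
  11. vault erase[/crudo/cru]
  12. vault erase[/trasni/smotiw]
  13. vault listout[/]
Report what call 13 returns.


Answer: [crudo/, flege, jilus, ledim_ar]

Derivation:
Invoking vault carryto with s: /pidi/snodri, d: /dosmi, yielding ToolError: not found.
I call vault erase with p: /lidastu, giving ok.
I use vault scribe with p: /flege, c: na, — result: created.
Next I call vault scribe with p: /flege, c: crivizap, yielding overwrote.
Using vault newfold with p: /crudo, giving ok.
Using vault scribe with p: /crudo/celuje, c: jopri, and see created.
I call vault erase with p: /crudo, and get ToolError: not empty.
I invoke vault scribe with p: /jilus, c: cukidri, giving created.
Using vault newfold with p: /crudo/cru, giving ok.
I invoke vault scribe with p: /ledim_ar, c: kot_ub, which returns created.
I run vault erase with p: /crudo/cru, which returns ok.
I call vault erase with p: /trasni/smotiw, which returns ToolError: not found.
Using vault listout with p: /, which returns [crudo/, flege, jilus, ledim_ar].


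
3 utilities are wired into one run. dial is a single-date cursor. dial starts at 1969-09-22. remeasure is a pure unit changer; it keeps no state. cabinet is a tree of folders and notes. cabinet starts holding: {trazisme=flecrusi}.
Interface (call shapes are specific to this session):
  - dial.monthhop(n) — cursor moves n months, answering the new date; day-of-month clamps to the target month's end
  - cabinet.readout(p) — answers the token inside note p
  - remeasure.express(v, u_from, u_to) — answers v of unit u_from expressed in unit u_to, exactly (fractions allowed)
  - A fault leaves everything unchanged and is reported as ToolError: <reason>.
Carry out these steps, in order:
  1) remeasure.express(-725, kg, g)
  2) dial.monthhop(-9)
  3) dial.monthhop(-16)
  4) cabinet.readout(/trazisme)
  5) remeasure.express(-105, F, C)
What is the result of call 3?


Answer: 1967-08-22

Derivation:
-> express(v→-725, u_from→kg, u_to→g)
<- -725000
-> monthhop(n→-9)
<- 1968-12-22
-> monthhop(n→-16)
<- 1967-08-22
-> readout(p→/trazisme)
<- flecrusi
-> express(v→-105, u_from→F, u_to→C)
<- -685/9


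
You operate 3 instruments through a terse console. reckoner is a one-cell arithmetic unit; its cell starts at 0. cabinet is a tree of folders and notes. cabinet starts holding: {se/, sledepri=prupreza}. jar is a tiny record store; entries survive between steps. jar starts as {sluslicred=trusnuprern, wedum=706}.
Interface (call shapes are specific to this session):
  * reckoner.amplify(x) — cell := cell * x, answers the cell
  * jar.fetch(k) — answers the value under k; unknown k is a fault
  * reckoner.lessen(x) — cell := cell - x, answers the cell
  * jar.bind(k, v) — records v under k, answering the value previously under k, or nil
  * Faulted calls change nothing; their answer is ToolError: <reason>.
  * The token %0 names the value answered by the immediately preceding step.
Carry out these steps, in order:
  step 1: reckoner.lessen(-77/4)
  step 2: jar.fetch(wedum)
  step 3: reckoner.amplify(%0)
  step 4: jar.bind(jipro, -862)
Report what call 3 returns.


Now I run reckoner.lessen on x: -77/4, and get 77/4.
Calling jar.fetch on k: wedum, and observe 706.
I try reckoner.amplify on x: %0, and observe 27181/2.
I try jar.bind on k: jipro, v: -862, → nil.

Answer: 27181/2


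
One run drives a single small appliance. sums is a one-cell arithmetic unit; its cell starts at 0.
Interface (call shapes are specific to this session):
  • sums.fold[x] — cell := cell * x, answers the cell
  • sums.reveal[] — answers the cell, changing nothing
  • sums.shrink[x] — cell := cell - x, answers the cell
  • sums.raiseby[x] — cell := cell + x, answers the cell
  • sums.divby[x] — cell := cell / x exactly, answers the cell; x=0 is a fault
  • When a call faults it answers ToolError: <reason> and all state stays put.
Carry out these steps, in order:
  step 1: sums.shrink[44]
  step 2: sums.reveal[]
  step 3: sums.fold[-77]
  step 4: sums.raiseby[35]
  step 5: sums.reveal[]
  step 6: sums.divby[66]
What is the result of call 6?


==> sums.shrink(44)
<== -44
==> sums.reveal()
<== -44
==> sums.fold(-77)
<== 3388
==> sums.raiseby(35)
<== 3423
==> sums.reveal()
<== 3423
==> sums.divby(66)
<== 1141/22

Answer: 1141/22


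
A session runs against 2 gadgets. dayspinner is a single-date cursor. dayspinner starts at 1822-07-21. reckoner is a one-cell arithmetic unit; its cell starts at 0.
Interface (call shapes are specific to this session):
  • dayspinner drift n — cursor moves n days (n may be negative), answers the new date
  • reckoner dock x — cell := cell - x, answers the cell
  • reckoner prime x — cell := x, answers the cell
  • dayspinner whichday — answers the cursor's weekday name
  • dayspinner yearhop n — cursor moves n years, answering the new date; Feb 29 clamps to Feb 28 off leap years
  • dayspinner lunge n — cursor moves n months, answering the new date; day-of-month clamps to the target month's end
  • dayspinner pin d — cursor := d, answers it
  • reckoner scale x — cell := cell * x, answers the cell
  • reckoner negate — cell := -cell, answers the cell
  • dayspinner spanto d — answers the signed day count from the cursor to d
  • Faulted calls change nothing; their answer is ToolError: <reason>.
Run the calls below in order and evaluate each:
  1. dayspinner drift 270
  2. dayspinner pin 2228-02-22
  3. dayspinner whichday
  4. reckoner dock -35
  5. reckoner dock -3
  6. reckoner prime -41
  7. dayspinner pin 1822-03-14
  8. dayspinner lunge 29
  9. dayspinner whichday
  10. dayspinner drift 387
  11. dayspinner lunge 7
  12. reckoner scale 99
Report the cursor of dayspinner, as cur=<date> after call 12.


>> dayspinner drift(n='270')
<< 1823-04-17
>> dayspinner pin(d='2228-02-22')
<< 2228-02-22
>> dayspinner whichday()
<< Friday
>> reckoner dock(x='-35')
<< 35
>> reckoner dock(x='-3')
<< 38
>> reckoner prime(x='-41')
<< -41
>> dayspinner pin(d='1822-03-14')
<< 1822-03-14
>> dayspinner lunge(n='29')
<< 1824-08-14
>> dayspinner whichday()
<< Saturday
>> dayspinner drift(n='387')
<< 1825-09-05
>> dayspinner lunge(n='7')
<< 1826-04-05
>> reckoner scale(x='99')
<< -4059

Answer: cur=1826-04-05


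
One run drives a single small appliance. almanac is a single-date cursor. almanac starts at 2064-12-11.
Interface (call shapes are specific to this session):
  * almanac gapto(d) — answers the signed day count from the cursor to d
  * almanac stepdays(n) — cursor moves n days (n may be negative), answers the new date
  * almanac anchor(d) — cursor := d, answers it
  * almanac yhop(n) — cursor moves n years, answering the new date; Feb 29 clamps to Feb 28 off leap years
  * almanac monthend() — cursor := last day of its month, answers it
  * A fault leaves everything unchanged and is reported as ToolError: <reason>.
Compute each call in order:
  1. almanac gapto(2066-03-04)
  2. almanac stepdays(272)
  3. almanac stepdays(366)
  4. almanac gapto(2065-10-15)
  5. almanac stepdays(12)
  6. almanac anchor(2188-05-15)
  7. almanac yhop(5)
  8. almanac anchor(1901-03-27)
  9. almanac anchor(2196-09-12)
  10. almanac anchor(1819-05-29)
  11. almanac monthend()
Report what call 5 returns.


Answer: 2066-09-22

Derivation:
// 1. almanac gapto(d→2066-03-04) => 448
// 2. almanac stepdays(n→272) => 2065-09-09
// 3. almanac stepdays(n→366) => 2066-09-10
// 4. almanac gapto(d→2065-10-15) => -330
// 5. almanac stepdays(n→12) => 2066-09-22
// 6. almanac anchor(d→2188-05-15) => 2188-05-15
// 7. almanac yhop(n→5) => 2193-05-15
// 8. almanac anchor(d→1901-03-27) => 1901-03-27
// 9. almanac anchor(d→2196-09-12) => 2196-09-12
// 10. almanac anchor(d→1819-05-29) => 1819-05-29
// 11. almanac monthend() => 1819-05-31


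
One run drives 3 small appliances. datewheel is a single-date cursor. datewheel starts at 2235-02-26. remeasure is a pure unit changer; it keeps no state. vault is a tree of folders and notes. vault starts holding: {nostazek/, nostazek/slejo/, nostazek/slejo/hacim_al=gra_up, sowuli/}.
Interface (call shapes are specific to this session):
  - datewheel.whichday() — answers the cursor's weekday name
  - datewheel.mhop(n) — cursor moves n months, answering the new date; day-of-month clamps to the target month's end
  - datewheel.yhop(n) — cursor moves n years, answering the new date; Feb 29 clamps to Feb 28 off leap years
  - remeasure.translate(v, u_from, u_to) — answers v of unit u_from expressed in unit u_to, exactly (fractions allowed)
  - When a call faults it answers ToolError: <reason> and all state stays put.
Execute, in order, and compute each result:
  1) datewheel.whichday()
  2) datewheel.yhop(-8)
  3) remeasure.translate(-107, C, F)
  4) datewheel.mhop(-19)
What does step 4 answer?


% whichday() ~> Thursday
% yhop(n=-8) ~> 2227-02-26
% translate(v=-107, u_from=C, u_to=F) ~> -803/5
% mhop(n=-19) ~> 2225-07-26

Answer: 2225-07-26


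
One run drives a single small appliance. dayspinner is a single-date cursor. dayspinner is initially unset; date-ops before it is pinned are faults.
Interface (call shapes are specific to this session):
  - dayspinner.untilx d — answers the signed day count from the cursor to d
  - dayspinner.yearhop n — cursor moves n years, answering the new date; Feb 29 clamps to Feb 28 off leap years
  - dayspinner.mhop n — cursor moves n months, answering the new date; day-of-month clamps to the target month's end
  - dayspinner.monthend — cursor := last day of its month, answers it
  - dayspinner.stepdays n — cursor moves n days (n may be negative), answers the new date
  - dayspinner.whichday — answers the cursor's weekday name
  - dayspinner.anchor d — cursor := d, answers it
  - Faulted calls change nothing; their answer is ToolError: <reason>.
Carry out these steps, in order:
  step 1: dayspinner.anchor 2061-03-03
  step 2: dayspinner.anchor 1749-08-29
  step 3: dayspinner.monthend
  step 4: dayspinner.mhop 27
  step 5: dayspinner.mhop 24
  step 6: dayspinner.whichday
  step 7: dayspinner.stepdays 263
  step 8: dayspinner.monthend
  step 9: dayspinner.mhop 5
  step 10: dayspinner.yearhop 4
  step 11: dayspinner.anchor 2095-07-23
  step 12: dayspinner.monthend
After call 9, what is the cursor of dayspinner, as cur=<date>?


Answer: cur=1755-01-31

Derivation:
;; 1. dayspinner.anchor(2061-03-03) -> 2061-03-03
;; 2. dayspinner.anchor(1749-08-29) -> 1749-08-29
;; 3. dayspinner.monthend() -> 1749-08-31
;; 4. dayspinner.mhop(27) -> 1751-11-30
;; 5. dayspinner.mhop(24) -> 1753-11-30
;; 6. dayspinner.whichday() -> Friday
;; 7. dayspinner.stepdays(263) -> 1754-08-20
;; 8. dayspinner.monthend() -> 1754-08-31
;; 9. dayspinner.mhop(5) -> 1755-01-31
;; 10. dayspinner.yearhop(4) -> 1759-01-31
;; 11. dayspinner.anchor(2095-07-23) -> 2095-07-23
;; 12. dayspinner.monthend() -> 2095-07-31


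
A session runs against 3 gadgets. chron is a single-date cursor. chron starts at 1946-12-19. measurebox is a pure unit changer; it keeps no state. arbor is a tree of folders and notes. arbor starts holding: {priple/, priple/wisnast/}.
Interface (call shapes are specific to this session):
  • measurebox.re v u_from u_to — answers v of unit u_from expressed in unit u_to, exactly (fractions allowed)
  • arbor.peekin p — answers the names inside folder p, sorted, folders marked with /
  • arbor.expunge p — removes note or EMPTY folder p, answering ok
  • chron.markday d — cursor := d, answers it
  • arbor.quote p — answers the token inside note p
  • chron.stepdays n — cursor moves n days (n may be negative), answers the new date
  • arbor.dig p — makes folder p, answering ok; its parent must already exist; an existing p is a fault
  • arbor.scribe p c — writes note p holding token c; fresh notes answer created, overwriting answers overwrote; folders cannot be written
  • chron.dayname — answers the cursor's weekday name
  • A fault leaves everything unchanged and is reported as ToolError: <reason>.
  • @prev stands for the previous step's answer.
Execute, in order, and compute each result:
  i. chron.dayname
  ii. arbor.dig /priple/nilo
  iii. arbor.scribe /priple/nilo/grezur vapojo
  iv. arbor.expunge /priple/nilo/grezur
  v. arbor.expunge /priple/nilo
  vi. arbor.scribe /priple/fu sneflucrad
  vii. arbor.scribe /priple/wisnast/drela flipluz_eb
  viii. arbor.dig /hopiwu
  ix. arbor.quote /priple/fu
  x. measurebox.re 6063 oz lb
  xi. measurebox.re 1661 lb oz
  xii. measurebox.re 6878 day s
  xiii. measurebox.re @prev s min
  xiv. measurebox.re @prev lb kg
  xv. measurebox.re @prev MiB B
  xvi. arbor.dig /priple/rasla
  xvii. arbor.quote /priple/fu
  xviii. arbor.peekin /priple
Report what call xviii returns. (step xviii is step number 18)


-- 1. chron.dayname() => Thursday
-- 2. arbor.dig(p→/priple/nilo) => ok
-- 3. arbor.scribe(p→/priple/nilo/grezur, c→vapojo) => created
-- 4. arbor.expunge(p→/priple/nilo/grezur) => ok
-- 5. arbor.expunge(p→/priple/nilo) => ok
-- 6. arbor.scribe(p→/priple/fu, c→sneflucrad) => created
-- 7. arbor.scribe(p→/priple/wisnast/drela, c→flipluz_eb) => created
-- 8. arbor.dig(p→/hopiwu) => ok
-- 9. arbor.quote(p→/priple/fu) => sneflucrad
-- 10. measurebox.re(v→6063, u_from→oz, u_to→lb) => 6063/16
-- 11. measurebox.re(v→1661, u_from→lb, u_to→oz) => 26576
-- 12. measurebox.re(v→6878, u_from→day, u_to→s) => 594259200
-- 13. measurebox.re(v→@prev, u_from→s, u_to→min) => 9904320
-- 14. measurebox.re(v→@prev, u_from→lb, u_to→kg) => 1403913744387/312500
-- 15. measurebox.re(v→@prev, u_from→MiB, u_to→B) => 368027564608585728/78125
-- 16. arbor.dig(p→/priple/rasla) => ok
-- 17. arbor.quote(p→/priple/fu) => sneflucrad
-- 18. arbor.peekin(p→/priple) => [fu, rasla/, wisnast/]

Answer: [fu, rasla/, wisnast/]


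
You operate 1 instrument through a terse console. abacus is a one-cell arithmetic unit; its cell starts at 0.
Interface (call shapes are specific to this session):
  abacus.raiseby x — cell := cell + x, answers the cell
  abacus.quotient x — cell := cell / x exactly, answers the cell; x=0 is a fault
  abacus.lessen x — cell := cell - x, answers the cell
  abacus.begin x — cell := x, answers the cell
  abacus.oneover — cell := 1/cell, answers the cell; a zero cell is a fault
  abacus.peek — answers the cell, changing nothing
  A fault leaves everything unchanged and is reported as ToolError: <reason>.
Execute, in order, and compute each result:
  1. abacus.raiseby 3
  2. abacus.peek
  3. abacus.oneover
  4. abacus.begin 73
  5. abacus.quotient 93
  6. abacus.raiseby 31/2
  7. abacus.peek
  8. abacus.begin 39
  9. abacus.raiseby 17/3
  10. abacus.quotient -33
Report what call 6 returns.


→ abacus.raiseby(x→3)
← 3
→ abacus.peek()
← 3
→ abacus.oneover()
← 1/3
→ abacus.begin(x→73)
← 73
→ abacus.quotient(x→93)
← 73/93
→ abacus.raiseby(x→31/2)
← 3029/186
→ abacus.peek()
← 3029/186
→ abacus.begin(x→39)
← 39
→ abacus.raiseby(x→17/3)
← 134/3
→ abacus.quotient(x→-33)
← -134/99

Answer: 3029/186


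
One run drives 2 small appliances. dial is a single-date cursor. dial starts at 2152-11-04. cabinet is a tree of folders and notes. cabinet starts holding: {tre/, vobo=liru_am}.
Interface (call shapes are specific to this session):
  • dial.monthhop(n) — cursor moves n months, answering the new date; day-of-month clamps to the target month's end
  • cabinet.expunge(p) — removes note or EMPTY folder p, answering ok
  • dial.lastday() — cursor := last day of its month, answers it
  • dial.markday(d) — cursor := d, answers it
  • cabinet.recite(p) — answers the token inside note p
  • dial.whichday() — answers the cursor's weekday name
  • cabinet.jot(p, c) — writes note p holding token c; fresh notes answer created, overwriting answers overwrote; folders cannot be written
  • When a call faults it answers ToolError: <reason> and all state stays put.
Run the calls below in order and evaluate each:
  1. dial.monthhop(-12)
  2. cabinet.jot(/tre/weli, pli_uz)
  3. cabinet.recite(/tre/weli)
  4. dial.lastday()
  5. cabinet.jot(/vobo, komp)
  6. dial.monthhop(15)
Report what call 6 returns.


Answer: 2153-02-28

Derivation:
Invoking dial.monthhop on n→-12: 2151-11-04.
I try cabinet.jot on p→/tre/weli, c→pli_uz, → created.
Calling cabinet.recite on p→/tre/weli, giving pli_uz.
I use dial.lastday, yielding 2151-11-30.
Using cabinet.jot on p→/vobo, c→komp, and observe overwrote.
Using dial.monthhop on n→15, which returns 2153-02-28.


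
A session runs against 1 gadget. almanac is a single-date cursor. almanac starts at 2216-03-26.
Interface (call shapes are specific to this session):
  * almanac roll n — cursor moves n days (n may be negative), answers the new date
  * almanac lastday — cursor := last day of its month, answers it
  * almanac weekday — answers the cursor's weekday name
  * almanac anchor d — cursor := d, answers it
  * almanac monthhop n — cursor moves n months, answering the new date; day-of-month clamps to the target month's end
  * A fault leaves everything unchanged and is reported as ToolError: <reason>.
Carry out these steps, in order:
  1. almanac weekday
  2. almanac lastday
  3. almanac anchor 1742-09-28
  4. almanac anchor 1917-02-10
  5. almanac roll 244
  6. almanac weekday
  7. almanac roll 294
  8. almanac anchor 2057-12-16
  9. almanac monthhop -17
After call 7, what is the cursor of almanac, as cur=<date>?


Answer: cur=1918-08-02

Derivation:
Act: almanac weekday[]
Obs: Tuesday
Act: almanac lastday[]
Obs: 2216-03-31
Act: almanac anchor[1742-09-28]
Obs: 1742-09-28
Act: almanac anchor[1917-02-10]
Obs: 1917-02-10
Act: almanac roll[244]
Obs: 1917-10-12
Act: almanac weekday[]
Obs: Friday
Act: almanac roll[294]
Obs: 1918-08-02
Act: almanac anchor[2057-12-16]
Obs: 2057-12-16
Act: almanac monthhop[-17]
Obs: 2056-07-16


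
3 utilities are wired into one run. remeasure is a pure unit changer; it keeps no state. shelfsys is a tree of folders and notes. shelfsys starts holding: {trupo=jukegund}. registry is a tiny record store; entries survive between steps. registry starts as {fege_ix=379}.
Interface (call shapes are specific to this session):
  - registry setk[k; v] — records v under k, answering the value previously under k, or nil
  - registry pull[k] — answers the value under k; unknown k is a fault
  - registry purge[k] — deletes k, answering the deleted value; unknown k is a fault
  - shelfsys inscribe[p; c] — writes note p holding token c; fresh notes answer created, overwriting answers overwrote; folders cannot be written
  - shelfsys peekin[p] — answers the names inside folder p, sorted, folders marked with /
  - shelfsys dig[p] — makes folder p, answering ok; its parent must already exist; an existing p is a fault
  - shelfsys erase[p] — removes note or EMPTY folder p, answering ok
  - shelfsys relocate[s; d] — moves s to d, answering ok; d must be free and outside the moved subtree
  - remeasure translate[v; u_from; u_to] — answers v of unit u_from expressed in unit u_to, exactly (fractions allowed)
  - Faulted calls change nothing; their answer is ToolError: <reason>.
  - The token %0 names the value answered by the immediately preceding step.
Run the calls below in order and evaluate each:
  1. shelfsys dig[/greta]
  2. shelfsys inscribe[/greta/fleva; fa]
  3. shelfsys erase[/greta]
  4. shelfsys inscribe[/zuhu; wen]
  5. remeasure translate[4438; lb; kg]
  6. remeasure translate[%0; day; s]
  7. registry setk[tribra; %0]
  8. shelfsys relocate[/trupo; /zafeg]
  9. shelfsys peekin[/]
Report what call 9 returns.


# shelfsys dig(p: /greta) -> ok
# shelfsys inscribe(p: /greta/fleva, c: fa) -> created
# shelfsys erase(p: /greta) -> ToolError: not empty
# shelfsys inscribe(p: /zuhu, c: wen) -> created
# remeasure translate(v: 4438, u_from: lb, u_to: kg) -> 100652146903/50000000
# remeasure translate(v: %0, u_from: day, u_to: s) -> 2717607966381/15625
# registry setk(k: tribra, v: %0) -> nil
# shelfsys relocate(s: /trupo, d: /zafeg) -> ok
# shelfsys peekin(p: /) -> [greta/, zafeg, zuhu]

Answer: [greta/, zafeg, zuhu]


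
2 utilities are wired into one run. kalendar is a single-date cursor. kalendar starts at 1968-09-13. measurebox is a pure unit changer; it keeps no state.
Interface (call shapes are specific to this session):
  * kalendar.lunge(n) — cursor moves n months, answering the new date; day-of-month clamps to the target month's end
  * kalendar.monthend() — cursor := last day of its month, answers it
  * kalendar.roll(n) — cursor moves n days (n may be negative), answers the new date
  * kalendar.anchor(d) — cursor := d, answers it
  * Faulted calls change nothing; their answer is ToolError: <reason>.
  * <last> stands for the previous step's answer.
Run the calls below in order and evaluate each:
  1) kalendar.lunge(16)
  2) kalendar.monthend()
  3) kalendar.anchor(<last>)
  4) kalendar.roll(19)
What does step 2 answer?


>> kalendar.lunge(16)
<< 1970-01-13
>> kalendar.monthend()
<< 1970-01-31
>> kalendar.anchor(<last>)
<< 1970-01-31
>> kalendar.roll(19)
<< 1970-02-19

Answer: 1970-01-31


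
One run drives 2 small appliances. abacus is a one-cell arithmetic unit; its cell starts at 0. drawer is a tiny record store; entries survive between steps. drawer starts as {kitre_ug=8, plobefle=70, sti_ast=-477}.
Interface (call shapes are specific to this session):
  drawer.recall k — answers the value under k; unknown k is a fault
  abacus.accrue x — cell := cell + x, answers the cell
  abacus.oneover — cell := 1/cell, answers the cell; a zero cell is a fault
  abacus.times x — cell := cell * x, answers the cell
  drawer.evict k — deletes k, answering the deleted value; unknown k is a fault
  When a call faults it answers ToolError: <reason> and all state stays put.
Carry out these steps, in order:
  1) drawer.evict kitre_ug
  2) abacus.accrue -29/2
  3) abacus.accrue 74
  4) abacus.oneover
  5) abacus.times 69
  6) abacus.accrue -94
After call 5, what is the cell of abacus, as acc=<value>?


Answer: acc=138/119

Derivation:
% 1. evict(k=kitre_ug) == 8
% 2. accrue(x=-29/2) == -29/2
% 3. accrue(x=74) == 119/2
% 4. oneover() == 2/119
% 5. times(x=69) == 138/119
% 6. accrue(x=-94) == -11048/119


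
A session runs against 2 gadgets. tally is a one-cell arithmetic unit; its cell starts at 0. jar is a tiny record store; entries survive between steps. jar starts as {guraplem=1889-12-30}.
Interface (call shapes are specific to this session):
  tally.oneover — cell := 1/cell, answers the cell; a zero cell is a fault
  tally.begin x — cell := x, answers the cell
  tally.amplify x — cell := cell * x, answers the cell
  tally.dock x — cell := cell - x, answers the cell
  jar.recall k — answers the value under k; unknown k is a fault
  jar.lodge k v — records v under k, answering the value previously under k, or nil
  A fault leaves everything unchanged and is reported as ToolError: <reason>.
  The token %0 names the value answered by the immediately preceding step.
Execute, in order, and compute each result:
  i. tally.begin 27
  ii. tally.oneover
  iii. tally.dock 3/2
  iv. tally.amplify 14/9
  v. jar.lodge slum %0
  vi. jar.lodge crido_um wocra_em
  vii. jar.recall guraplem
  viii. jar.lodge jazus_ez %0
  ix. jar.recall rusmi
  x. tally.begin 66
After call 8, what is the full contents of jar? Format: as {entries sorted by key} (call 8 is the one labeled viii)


Answer: {crido_um=wocra_em, guraplem=1889-12-30, jazus_ez=1889-12-30, slum=-553/243}

Derivation:
I run tally.begin(27), yielding 27.
I use tally.oneover(), — result: 1/27.
Invoking tally.dock(3/2): -79/54.
Invoking tally.amplify(14/9), which returns -553/243.
I use jar.lodge(slum, %0), which returns nil.
Then jar.lodge(crido_um, wocra_em), giving nil.
I try jar.recall(guraplem), yielding 1889-12-30.
I call jar.lodge(jazus_ez, %0), and observe nil.
I call jar.recall(rusmi), → ToolError: no such key rusmi.
I invoke tally.begin(66): 66.


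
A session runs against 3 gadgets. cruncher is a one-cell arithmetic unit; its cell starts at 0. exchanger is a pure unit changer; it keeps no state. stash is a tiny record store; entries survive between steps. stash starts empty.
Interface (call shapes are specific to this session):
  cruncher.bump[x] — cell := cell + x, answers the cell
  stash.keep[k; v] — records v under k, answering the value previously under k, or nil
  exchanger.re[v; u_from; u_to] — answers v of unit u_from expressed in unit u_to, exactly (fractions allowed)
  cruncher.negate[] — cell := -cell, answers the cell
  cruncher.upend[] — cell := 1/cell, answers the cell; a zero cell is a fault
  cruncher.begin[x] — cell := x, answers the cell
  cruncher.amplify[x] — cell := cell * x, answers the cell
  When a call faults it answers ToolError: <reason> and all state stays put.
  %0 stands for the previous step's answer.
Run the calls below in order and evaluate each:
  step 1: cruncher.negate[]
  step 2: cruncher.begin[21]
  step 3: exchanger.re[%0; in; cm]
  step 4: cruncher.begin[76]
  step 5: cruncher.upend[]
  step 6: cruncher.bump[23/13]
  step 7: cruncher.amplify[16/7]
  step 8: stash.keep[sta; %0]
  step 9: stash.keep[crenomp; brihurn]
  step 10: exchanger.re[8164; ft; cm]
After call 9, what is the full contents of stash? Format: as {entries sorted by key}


> negate
  0
> begin 21
  21
> re %0 in cm
  2667/50
> begin 76
  76
> upend
  1/76
> bump 23/13
  1761/988
> amplify 16/7
  7044/1729
> keep sta %0
  nil
> keep crenomp brihurn
  nil
> re 8164 ft cm
  6220968/25

Answer: {crenomp=brihurn, sta=7044/1729}


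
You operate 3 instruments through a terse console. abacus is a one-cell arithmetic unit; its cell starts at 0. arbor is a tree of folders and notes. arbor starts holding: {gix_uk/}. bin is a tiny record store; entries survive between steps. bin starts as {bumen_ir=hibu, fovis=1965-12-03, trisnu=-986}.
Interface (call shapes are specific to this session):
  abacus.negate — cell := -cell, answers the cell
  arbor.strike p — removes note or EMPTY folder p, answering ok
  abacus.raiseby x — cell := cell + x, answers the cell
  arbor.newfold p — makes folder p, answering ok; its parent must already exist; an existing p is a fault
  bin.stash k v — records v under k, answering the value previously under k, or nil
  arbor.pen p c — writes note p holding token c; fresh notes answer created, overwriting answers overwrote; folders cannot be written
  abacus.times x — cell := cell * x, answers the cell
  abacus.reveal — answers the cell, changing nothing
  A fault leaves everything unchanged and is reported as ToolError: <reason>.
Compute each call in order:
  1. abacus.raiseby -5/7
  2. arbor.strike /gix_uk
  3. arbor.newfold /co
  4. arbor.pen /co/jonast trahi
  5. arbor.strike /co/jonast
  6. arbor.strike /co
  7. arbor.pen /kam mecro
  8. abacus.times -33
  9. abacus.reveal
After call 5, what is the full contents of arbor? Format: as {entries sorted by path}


Answer: {co/}

Derivation:
> abacus.raiseby -5/7
[out] -5/7
> arbor.strike /gix_uk
[out] ok
> arbor.newfold /co
[out] ok
> arbor.pen /co/jonast trahi
[out] created
> arbor.strike /co/jonast
[out] ok
> arbor.strike /co
[out] ok
> arbor.pen /kam mecro
[out] created
> abacus.times -33
[out] 165/7
> abacus.reveal
[out] 165/7


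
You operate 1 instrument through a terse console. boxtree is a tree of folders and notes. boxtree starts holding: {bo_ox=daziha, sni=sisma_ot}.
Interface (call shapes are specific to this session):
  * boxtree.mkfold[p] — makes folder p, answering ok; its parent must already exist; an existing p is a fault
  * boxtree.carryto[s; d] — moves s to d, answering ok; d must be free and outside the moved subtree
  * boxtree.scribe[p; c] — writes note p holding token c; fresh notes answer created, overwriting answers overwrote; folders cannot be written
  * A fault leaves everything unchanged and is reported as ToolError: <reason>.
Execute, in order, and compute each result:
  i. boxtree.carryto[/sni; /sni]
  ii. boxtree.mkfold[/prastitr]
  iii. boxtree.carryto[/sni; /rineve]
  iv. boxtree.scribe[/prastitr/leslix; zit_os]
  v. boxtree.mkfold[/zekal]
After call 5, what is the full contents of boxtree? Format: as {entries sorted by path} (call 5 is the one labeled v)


! 1. boxtree.carryto(/sni, /sni) == ToolError: exists
! 2. boxtree.mkfold(/prastitr) == ok
! 3. boxtree.carryto(/sni, /rineve) == ok
! 4. boxtree.scribe(/prastitr/leslix, zit_os) == created
! 5. boxtree.mkfold(/zekal) == ok

Answer: {bo_ox=daziha, prastitr/, prastitr/leslix=zit_os, rineve=sisma_ot, zekal/}
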